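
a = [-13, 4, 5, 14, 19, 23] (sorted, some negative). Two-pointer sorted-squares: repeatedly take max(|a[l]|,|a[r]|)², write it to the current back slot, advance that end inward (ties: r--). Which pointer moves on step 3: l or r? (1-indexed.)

[1,6] |-13|<=|23| out[6]=529 → r--
[1,5] |-13|<=|19| out[5]=361 → r--
[1,4] |-13|<=|14| out[4]=196 → r--

r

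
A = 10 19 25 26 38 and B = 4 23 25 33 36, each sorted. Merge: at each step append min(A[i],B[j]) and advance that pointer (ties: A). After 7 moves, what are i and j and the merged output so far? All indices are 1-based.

i=5, j=4, merged so far=[4, 10, 19, 23, 25, 25, 26]

[i=1,j=1] A[i]=10>B[j]=4 take 4 → j++
[i=1,j=2] A[i]=10<=B[j]=23 take 10 → i++
[i=2,j=2] A[i]=19<=B[j]=23 take 19 → i++
[i=3,j=2] A[i]=25>B[j]=23 take 23 → j++
[i=3,j=3] A[i]=25<=B[j]=25 take 25 → i++
[i=4,j=3] A[i]=26>B[j]=25 take 25 → j++
[i=4,j=4] A[i]=26<=B[j]=33 take 26 → i++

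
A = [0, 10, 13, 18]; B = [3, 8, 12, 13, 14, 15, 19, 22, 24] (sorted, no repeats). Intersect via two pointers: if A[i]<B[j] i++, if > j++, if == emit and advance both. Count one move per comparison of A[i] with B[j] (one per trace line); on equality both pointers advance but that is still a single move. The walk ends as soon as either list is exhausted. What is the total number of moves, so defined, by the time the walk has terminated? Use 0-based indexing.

i=0 j=0: 0<3, i++
i=1 j=0: 10>3, j++
i=1 j=1: 10>8, j++
i=1 j=2: 10<12, i++
i=2 j=2: 13>12, j++
i=2 j=3: 13==13 emit, i++,j++
i=3 j=4: 18>14, j++
i=3 j=5: 18>15, j++
i=3 j=6: 18<19, i++

9 moves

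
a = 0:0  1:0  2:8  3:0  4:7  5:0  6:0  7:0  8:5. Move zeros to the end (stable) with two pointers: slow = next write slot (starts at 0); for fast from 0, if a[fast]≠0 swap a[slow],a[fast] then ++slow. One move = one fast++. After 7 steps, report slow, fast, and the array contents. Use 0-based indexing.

(s=0,f=0) a[fast]=0 → fast++
(s=0,f=1) a[fast]=0 → fast++
(s=0,f=2) a[fast]=8≠0 swap→a[0]=8 → slow++,fast++
(s=1,f=3) a[fast]=0 → fast++
(s=1,f=4) a[fast]=7≠0 swap→a[1]=7 → slow++,fast++
(s=2,f=5) a[fast]=0 → fast++
(s=2,f=6) a[fast]=0 → fast++

slow=2, fast=7, a=[8, 7, 0, 0, 0, 0, 0, 0, 5]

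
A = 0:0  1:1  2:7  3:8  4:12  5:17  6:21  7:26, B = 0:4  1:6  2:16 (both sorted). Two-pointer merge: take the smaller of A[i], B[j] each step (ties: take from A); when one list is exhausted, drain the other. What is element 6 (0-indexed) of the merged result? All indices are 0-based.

[i=0,j=0] A[i]=0<=B[j]=4 take 0 → i++
[i=1,j=0] A[i]=1<=B[j]=4 take 1 → i++
[i=2,j=0] A[i]=7>B[j]=4 take 4 → j++
[i=2,j=1] A[i]=7>B[j]=6 take 6 → j++
[i=2,j=2] A[i]=7<=B[j]=16 take 7 → i++
[i=3,j=2] A[i]=8<=B[j]=16 take 8 → i++
[i=4,j=2] A[i]=12<=B[j]=16 take 12 → i++
[i=5,j=2] A[i]=17>B[j]=16 take 16 → j++
[i=5,j=3] B done, take A[i]=17 → i++
[i=6,j=3] B done, take A[i]=21 → i++
[i=7,j=3] B done, take A[i]=26 → i++

merged[6] = 12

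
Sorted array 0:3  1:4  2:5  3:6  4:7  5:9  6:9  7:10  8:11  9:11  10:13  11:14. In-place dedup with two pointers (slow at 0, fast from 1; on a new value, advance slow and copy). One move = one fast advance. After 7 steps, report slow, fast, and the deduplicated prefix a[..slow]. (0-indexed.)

(s=0,f=1) a[fast]=4≠a[slow]=3 write a[1]=4 → slow++,fast++
(s=1,f=2) a[fast]=5≠a[slow]=4 write a[2]=5 → slow++,fast++
(s=2,f=3) a[fast]=6≠a[slow]=5 write a[3]=6 → slow++,fast++
(s=3,f=4) a[fast]=7≠a[slow]=6 write a[4]=7 → slow++,fast++
(s=4,f=5) a[fast]=9≠a[slow]=7 write a[5]=9 → slow++,fast++
(s=5,f=6) a[fast]=9=a[slow] dup → fast++
(s=5,f=7) a[fast]=10≠a[slow]=9 write a[6]=10 → slow++,fast++

slow=6, fast=8, prefix=[3, 4, 5, 6, 7, 9, 10]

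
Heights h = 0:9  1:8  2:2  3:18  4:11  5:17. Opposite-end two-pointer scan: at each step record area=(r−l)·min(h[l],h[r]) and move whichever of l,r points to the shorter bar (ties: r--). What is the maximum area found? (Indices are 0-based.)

[0,5] min(9,17)*5=45 best=45 * → l++
[1,5] min(8,17)*4=32 best=45 → l++
[2,5] min(2,17)*3=6 best=45 → l++
[3,5] min(18,17)*2=34 best=45 → r--
[3,4] min(18,11)*1=11 best=45 → r--

max area = 45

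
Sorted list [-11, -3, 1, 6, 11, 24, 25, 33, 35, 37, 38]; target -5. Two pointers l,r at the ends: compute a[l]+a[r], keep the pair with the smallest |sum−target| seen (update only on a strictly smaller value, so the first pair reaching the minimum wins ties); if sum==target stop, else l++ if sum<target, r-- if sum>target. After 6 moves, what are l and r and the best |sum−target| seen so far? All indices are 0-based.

l=0, r=4, best |Δ|=18

[0,10] -11+38=27 d=32 * → r--
[0,9] -11+37=26 d=31 * → r--
[0,8] -11+35=24 d=29 * → r--
[0,7] -11+33=22 d=27 * → r--
[0,6] -11+25=14 d=19 * → r--
[0,5] -11+24=13 d=18 * → r--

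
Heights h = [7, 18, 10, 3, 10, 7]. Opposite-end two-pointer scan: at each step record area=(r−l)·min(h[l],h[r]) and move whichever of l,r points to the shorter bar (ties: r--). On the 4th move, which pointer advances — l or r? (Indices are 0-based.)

r

[0,5] min(7,7)*5=35 best=35 * → r--
[0,4] min(7,10)*4=28 best=35 → l++
[1,4] min(18,10)*3=30 best=35 → r--
[1,3] min(18,3)*2=6 best=35 → r--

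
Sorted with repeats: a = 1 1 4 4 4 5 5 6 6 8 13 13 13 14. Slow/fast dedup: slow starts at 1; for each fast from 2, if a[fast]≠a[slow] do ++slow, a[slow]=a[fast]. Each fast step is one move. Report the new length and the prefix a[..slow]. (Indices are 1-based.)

length 7; prefix = [1, 4, 5, 6, 8, 13, 14]

slow=1 fast=2: a[fast]=1=a[slow] dup, fast++
slow=1 fast=3: a[fast]=4≠a[slow]=1 write a[2]=4, slow++,fast++
slow=2 fast=4: a[fast]=4=a[slow] dup, fast++
slow=2 fast=5: a[fast]=4=a[slow] dup, fast++
slow=2 fast=6: a[fast]=5≠a[slow]=4 write a[3]=5, slow++,fast++
slow=3 fast=7: a[fast]=5=a[slow] dup, fast++
slow=3 fast=8: a[fast]=6≠a[slow]=5 write a[4]=6, slow++,fast++
slow=4 fast=9: a[fast]=6=a[slow] dup, fast++
slow=4 fast=10: a[fast]=8≠a[slow]=6 write a[5]=8, slow++,fast++
slow=5 fast=11: a[fast]=13≠a[slow]=8 write a[6]=13, slow++,fast++
slow=6 fast=12: a[fast]=13=a[slow] dup, fast++
slow=6 fast=13: a[fast]=13=a[slow] dup, fast++
slow=6 fast=14: a[fast]=14≠a[slow]=13 write a[7]=14, slow++,fast++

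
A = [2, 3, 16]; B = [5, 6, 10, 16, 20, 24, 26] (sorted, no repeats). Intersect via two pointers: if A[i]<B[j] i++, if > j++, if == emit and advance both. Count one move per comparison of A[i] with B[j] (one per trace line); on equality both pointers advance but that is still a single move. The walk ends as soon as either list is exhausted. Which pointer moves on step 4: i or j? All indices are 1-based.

i=1 j=1: 2<5, i++
i=2 j=1: 3<5, i++
i=3 j=1: 16>5, j++
i=3 j=2: 16>6, j++

j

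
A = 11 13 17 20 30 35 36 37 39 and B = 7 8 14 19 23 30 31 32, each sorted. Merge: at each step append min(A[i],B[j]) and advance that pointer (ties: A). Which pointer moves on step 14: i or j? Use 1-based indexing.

i=1 j=1: A[i]=11>B[j]=7 take 7, j++
i=1 j=2: A[i]=11>B[j]=8 take 8, j++
i=1 j=3: A[i]=11<=B[j]=14 take 11, i++
i=2 j=3: A[i]=13<=B[j]=14 take 13, i++
i=3 j=3: A[i]=17>B[j]=14 take 14, j++
i=3 j=4: A[i]=17<=B[j]=19 take 17, i++
i=4 j=4: A[i]=20>B[j]=19 take 19, j++
i=4 j=5: A[i]=20<=B[j]=23 take 20, i++
i=5 j=5: A[i]=30>B[j]=23 take 23, j++
i=5 j=6: A[i]=30<=B[j]=30 take 30, i++
i=6 j=6: A[i]=35>B[j]=30 take 30, j++
i=6 j=7: A[i]=35>B[j]=31 take 31, j++
i=6 j=8: A[i]=35>B[j]=32 take 32, j++
i=6 j=9: B done, take A[i]=35, i++

i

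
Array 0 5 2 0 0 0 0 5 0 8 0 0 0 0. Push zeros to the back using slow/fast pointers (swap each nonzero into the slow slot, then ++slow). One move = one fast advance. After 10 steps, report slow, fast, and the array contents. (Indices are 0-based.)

(s=0,f=0) a[fast]=0 → fast++
(s=0,f=1) a[fast]=5≠0 swap→a[0]=5 → slow++,fast++
(s=1,f=2) a[fast]=2≠0 swap→a[1]=2 → slow++,fast++
(s=2,f=3) a[fast]=0 → fast++
(s=2,f=4) a[fast]=0 → fast++
(s=2,f=5) a[fast]=0 → fast++
(s=2,f=6) a[fast]=0 → fast++
(s=2,f=7) a[fast]=5≠0 swap→a[2]=5 → slow++,fast++
(s=3,f=8) a[fast]=0 → fast++
(s=3,f=9) a[fast]=8≠0 swap→a[3]=8 → slow++,fast++

slow=4, fast=10, a=[5, 2, 5, 8, 0, 0, 0, 0, 0, 0, 0, 0, 0, 0]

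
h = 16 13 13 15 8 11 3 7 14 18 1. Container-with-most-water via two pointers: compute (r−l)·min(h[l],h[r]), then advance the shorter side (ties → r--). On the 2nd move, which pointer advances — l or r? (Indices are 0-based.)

l=0 r=10: min(16,1)*10=10 best=10 *, r--
l=0 r=9: min(16,18)*9=144 best=144 *, l++

l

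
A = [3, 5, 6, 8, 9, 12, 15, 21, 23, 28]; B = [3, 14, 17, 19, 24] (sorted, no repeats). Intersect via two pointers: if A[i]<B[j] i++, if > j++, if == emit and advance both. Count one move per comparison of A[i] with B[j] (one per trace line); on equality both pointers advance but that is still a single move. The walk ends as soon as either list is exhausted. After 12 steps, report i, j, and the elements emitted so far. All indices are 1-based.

i=10, j=5, emitted=[3]

i=1 j=1: 3==3 emit, i++,j++
i=2 j=2: 5<14, i++
i=3 j=2: 6<14, i++
i=4 j=2: 8<14, i++
i=5 j=2: 9<14, i++
i=6 j=2: 12<14, i++
i=7 j=2: 15>14, j++
i=7 j=3: 15<17, i++
i=8 j=3: 21>17, j++
i=8 j=4: 21>19, j++
i=8 j=5: 21<24, i++
i=9 j=5: 23<24, i++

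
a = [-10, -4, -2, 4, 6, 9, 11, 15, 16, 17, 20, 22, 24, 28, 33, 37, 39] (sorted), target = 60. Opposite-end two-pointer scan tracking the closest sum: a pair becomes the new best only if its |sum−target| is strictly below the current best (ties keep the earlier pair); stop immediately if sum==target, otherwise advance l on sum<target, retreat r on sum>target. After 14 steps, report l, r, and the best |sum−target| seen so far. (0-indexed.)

l=0 r=16: -10+39=29 d=31 *, l++
l=1 r=16: -4+39=35 d=25 *, l++
l=2 r=16: -2+39=37 d=23 *, l++
l=3 r=16: 4+39=43 d=17 *, l++
l=4 r=16: 6+39=45 d=15 *, l++
l=5 r=16: 9+39=48 d=12 *, l++
l=6 r=16: 11+39=50 d=10 *, l++
l=7 r=16: 15+39=54 d=6 *, l++
l=8 r=16: 16+39=55 d=5 *, l++
l=9 r=16: 17+39=56 d=4 *, l++
l=10 r=16: 20+39=59 d=1 *, l++
l=11 r=16: 22+39=61 d=1, r--
l=11 r=15: 22+37=59 d=1, l++
l=12 r=15: 24+37=61 d=1, r--

l=12, r=14, best |Δ|=1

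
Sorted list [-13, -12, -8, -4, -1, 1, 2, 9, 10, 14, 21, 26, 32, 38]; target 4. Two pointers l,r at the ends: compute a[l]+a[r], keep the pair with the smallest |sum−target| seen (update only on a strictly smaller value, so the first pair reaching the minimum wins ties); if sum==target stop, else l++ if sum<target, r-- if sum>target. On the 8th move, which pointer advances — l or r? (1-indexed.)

[1,14] -13+38=25 d=21 * → r--
[1,13] -13+32=19 d=15 * → r--
[1,12] -13+26=13 d=9 * → r--
[1,11] -13+21=8 d=4 * → r--
[1,10] -13+14=1 d=3 * → l++
[2,10] -12+14=2 d=2 * → l++
[3,10] -8+14=6 d=2 → r--
[3,9] -8+10=2 d=2 → l++

l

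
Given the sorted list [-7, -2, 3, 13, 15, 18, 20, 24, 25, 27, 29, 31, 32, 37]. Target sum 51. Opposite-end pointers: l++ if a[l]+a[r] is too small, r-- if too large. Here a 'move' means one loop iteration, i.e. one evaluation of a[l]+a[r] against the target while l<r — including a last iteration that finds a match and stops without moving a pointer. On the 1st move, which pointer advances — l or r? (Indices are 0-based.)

l

[0,13] -7+37=30 <51 → l++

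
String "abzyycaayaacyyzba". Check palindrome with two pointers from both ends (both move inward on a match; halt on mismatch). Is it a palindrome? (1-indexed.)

palindrome

[1,17] 'a'=='a' → l++,r--
[2,16] 'b'=='b' → l++,r--
[3,15] 'z'=='z' → l++,r--
[4,14] 'y'=='y' → l++,r--
[5,13] 'y'=='y' → l++,r--
[6,12] 'c'=='c' → l++,r--
[7,11] 'a'=='a' → l++,r--
[8,10] 'a'=='a' → l++,r--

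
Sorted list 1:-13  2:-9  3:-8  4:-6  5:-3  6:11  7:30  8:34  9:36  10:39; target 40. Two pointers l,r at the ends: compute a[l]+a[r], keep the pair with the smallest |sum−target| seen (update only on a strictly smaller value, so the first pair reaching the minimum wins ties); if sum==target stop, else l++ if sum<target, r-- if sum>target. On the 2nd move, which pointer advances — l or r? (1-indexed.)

l

l=1 r=10: -13+39=26 d=14 *, l++
l=2 r=10: -9+39=30 d=10 *, l++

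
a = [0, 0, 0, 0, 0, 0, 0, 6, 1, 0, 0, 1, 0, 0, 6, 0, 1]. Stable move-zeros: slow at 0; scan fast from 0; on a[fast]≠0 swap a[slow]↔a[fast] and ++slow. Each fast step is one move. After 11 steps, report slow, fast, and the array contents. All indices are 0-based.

slow=2, fast=11, a=[6, 1, 0, 0, 0, 0, 0, 0, 0, 0, 0, 1, 0, 0, 6, 0, 1]

(s=0,f=0) a[fast]=0 → fast++
(s=0,f=1) a[fast]=0 → fast++
(s=0,f=2) a[fast]=0 → fast++
(s=0,f=3) a[fast]=0 → fast++
(s=0,f=4) a[fast]=0 → fast++
(s=0,f=5) a[fast]=0 → fast++
(s=0,f=6) a[fast]=0 → fast++
(s=0,f=7) a[fast]=6≠0 swap→a[0]=6 → slow++,fast++
(s=1,f=8) a[fast]=1≠0 swap→a[1]=1 → slow++,fast++
(s=2,f=9) a[fast]=0 → fast++
(s=2,f=10) a[fast]=0 → fast++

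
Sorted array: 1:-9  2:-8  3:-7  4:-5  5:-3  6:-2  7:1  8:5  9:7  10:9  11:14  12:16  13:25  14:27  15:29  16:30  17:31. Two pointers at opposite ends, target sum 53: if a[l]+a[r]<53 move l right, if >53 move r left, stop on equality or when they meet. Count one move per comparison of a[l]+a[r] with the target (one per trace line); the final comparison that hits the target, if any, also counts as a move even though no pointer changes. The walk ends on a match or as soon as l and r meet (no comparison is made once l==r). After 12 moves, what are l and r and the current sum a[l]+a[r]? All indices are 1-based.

l=1 r=17: -9+31=22 <53, l++
l=2 r=17: -8+31=23 <53, l++
l=3 r=17: -7+31=24 <53, l++
l=4 r=17: -5+31=26 <53, l++
l=5 r=17: -3+31=28 <53, l++
l=6 r=17: -2+31=29 <53, l++
l=7 r=17: 1+31=32 <53, l++
l=8 r=17: 5+31=36 <53, l++
l=9 r=17: 7+31=38 <53, l++
l=10 r=17: 9+31=40 <53, l++
l=11 r=17: 14+31=45 <53, l++
l=12 r=17: 16+31=47 <53, l++

l=13, r=17, sum=56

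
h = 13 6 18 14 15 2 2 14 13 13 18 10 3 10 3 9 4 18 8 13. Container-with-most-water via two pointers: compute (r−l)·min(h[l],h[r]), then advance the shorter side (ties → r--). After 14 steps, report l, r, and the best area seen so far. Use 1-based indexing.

[1,20] min(13,13)*19=247 best=247 * → r--
[1,19] min(13,8)*18=144 best=247 → r--
[1,18] min(13,18)*17=221 best=247 → l++
[2,18] min(6,18)*16=96 best=247 → l++
[3,18] min(18,18)*15=270 best=270 * → r--
[3,17] min(18,4)*14=56 best=270 → r--
[3,16] min(18,9)*13=117 best=270 → r--
[3,15] min(18,3)*12=36 best=270 → r--
[3,14] min(18,10)*11=110 best=270 → r--
[3,13] min(18,3)*10=30 best=270 → r--
[3,12] min(18,10)*9=90 best=270 → r--
[3,11] min(18,18)*8=144 best=270 → r--
[3,10] min(18,13)*7=91 best=270 → r--
[3,9] min(18,13)*6=78 best=270 → r--

l=3, r=8, best area=270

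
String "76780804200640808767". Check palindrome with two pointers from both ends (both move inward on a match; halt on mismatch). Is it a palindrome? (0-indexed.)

not a palindrome (mismatch at 8,11)

[0,19] '7'=='7' → l++,r--
[1,18] '6'=='6' → l++,r--
[2,17] '7'=='7' → l++,r--
[3,16] '8'=='8' → l++,r--
[4,15] '0'=='0' → l++,r--
[5,14] '8'=='8' → l++,r--
[6,13] '0'=='0' → l++,r--
[7,12] '4'=='4' → l++,r--
[8,11] '2'!='6' → stop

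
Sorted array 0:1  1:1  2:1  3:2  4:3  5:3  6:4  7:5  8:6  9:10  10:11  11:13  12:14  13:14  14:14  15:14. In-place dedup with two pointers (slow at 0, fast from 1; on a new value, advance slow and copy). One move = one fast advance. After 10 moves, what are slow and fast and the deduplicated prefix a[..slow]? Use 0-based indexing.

slow=7, fast=11, prefix=[1, 2, 3, 4, 5, 6, 10, 11]

(s=0,f=1) a[fast]=1=a[slow] dup → fast++
(s=0,f=2) a[fast]=1=a[slow] dup → fast++
(s=0,f=3) a[fast]=2≠a[slow]=1 write a[1]=2 → slow++,fast++
(s=1,f=4) a[fast]=3≠a[slow]=2 write a[2]=3 → slow++,fast++
(s=2,f=5) a[fast]=3=a[slow] dup → fast++
(s=2,f=6) a[fast]=4≠a[slow]=3 write a[3]=4 → slow++,fast++
(s=3,f=7) a[fast]=5≠a[slow]=4 write a[4]=5 → slow++,fast++
(s=4,f=8) a[fast]=6≠a[slow]=5 write a[5]=6 → slow++,fast++
(s=5,f=9) a[fast]=10≠a[slow]=6 write a[6]=10 → slow++,fast++
(s=6,f=10) a[fast]=11≠a[slow]=10 write a[7]=11 → slow++,fast++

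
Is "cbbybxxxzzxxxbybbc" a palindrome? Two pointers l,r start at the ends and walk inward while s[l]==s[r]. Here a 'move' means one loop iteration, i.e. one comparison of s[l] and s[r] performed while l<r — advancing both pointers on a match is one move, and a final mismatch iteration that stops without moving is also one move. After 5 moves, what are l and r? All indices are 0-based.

[0,17] 'c'=='c' → l++,r--
[1,16] 'b'=='b' → l++,r--
[2,15] 'b'=='b' → l++,r--
[3,14] 'y'=='y' → l++,r--
[4,13] 'b'=='b' → l++,r--

l=5, r=12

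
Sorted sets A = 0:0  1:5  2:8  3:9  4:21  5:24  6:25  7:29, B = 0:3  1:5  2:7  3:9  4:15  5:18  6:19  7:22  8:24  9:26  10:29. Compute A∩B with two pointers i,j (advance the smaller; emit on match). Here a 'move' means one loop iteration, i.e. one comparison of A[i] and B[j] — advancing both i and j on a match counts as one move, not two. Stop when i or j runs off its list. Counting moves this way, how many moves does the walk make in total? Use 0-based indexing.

[i=0,j=0] 0<3 → i++
[i=1,j=0] 5>3 → j++
[i=1,j=1] 5==5 emit → i++,j++
[i=2,j=2] 8>7 → j++
[i=2,j=3] 8<9 → i++
[i=3,j=3] 9==9 emit → i++,j++
[i=4,j=4] 21>15 → j++
[i=4,j=5] 21>18 → j++
[i=4,j=6] 21>19 → j++
[i=4,j=7] 21<22 → i++
[i=5,j=7] 24>22 → j++
[i=5,j=8] 24==24 emit → i++,j++
[i=6,j=9] 25<26 → i++
[i=7,j=9] 29>26 → j++
[i=7,j=10] 29==29 emit → i++,j++

15 moves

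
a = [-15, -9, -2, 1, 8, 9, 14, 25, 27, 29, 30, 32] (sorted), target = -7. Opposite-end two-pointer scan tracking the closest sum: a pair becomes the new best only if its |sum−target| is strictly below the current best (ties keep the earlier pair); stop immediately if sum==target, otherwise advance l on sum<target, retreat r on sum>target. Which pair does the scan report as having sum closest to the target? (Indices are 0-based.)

[0,11] -15+32=17 d=24 * → r--
[0,10] -15+30=15 d=22 * → r--
[0,9] -15+29=14 d=21 * → r--
[0,8] -15+27=12 d=19 * → r--
[0,7] -15+25=10 d=17 * → r--
[0,6] -15+14=-1 d=6 * → r--
[0,5] -15+9=-6 d=1 * → r--
[0,4] -15+8=-7 d=0 * → stop

pair (-15, 8) with sum -7 (|Δ|=0)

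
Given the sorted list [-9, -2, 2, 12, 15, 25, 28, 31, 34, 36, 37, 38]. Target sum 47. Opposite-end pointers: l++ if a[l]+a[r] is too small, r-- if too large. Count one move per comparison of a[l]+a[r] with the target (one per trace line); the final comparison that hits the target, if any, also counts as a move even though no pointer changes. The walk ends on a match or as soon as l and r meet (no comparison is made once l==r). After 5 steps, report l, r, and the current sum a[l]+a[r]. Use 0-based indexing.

l=3, r=9, sum=48

[0,11] -9+38=29 <47 → l++
[1,11] -2+38=36 <47 → l++
[2,11] 2+38=40 <47 → l++
[3,11] 12+38=50 >47 → r--
[3,10] 12+37=49 >47 → r--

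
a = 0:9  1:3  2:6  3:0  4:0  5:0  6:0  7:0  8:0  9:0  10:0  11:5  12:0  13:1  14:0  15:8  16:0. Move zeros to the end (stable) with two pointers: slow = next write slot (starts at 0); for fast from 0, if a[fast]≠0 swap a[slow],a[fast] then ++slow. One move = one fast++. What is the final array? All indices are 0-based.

[9, 3, 6, 5, 1, 8, 0, 0, 0, 0, 0, 0, 0, 0, 0, 0, 0]

slow=0 fast=0: a[fast]=9≠0 swap→a[0]=9, slow++,fast++
slow=1 fast=1: a[fast]=3≠0 swap→a[1]=3, slow++,fast++
slow=2 fast=2: a[fast]=6≠0 swap→a[2]=6, slow++,fast++
slow=3 fast=3: a[fast]=0, fast++
slow=3 fast=4: a[fast]=0, fast++
slow=3 fast=5: a[fast]=0, fast++
slow=3 fast=6: a[fast]=0, fast++
slow=3 fast=7: a[fast]=0, fast++
slow=3 fast=8: a[fast]=0, fast++
slow=3 fast=9: a[fast]=0, fast++
slow=3 fast=10: a[fast]=0, fast++
slow=3 fast=11: a[fast]=5≠0 swap→a[3]=5, slow++,fast++
slow=4 fast=12: a[fast]=0, fast++
slow=4 fast=13: a[fast]=1≠0 swap→a[4]=1, slow++,fast++
slow=5 fast=14: a[fast]=0, fast++
slow=5 fast=15: a[fast]=8≠0 swap→a[5]=8, slow++,fast++
slow=6 fast=16: a[fast]=0, fast++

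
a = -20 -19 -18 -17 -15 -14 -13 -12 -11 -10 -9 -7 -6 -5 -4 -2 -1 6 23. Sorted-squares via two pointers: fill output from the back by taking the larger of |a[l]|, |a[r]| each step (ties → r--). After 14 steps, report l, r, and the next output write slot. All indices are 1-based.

l=13, r=17, next write slot=5

[1,19] |-20|<=|23| out[19]=529 → r--
[1,18] |-20|>|6| out[18]=400 → l++
[2,18] |-19|>|6| out[17]=361 → l++
[3,18] |-18|>|6| out[16]=324 → l++
[4,18] |-17|>|6| out[15]=289 → l++
[5,18] |-15|>|6| out[14]=225 → l++
[6,18] |-14|>|6| out[13]=196 → l++
[7,18] |-13|>|6| out[12]=169 → l++
[8,18] |-12|>|6| out[11]=144 → l++
[9,18] |-11|>|6| out[10]=121 → l++
[10,18] |-10|>|6| out[9]=100 → l++
[11,18] |-9|>|6| out[8]=81 → l++
[12,18] |-7|>|6| out[7]=49 → l++
[13,18] |-6|<=|6| out[6]=36 → r--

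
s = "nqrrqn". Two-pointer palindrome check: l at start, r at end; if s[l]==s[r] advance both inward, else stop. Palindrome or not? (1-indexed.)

palindrome

l=1 r=6: 'n'=='n', l++,r--
l=2 r=5: 'q'=='q', l++,r--
l=3 r=4: 'r'=='r', l++,r--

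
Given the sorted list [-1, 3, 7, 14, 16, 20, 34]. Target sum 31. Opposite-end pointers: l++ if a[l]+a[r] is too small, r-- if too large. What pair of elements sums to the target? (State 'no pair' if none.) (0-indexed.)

no pair

l=0 r=6: -1+34=33 >31, r--
l=0 r=5: -1+20=19 <31, l++
l=1 r=5: 3+20=23 <31, l++
l=2 r=5: 7+20=27 <31, l++
l=3 r=5: 14+20=34 >31, r--
l=3 r=4: 14+16=30 <31, l++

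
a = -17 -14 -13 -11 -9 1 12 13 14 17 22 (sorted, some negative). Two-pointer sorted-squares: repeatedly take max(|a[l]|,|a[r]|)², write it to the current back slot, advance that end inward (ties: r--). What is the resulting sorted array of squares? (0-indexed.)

[0,10] |-17|<=|22| out[10]=484 → r--
[0,9] |-17|<=|17| out[9]=289 → r--
[0,8] |-17|>|14| out[8]=289 → l++
[1,8] |-14|<=|14| out[7]=196 → r--
[1,7] |-14|>|13| out[6]=196 → l++
[2,7] |-13|<=|13| out[5]=169 → r--
[2,6] |-13|>|12| out[4]=169 → l++
[3,6] |-11|<=|12| out[3]=144 → r--
[3,5] |-11|>|1| out[2]=121 → l++
[4,5] |-9|>|1| out[1]=81 → l++
[5,5] |1|<=|1| out[0]=1 → r--

[1, 81, 121, 144, 169, 169, 196, 196, 289, 289, 484]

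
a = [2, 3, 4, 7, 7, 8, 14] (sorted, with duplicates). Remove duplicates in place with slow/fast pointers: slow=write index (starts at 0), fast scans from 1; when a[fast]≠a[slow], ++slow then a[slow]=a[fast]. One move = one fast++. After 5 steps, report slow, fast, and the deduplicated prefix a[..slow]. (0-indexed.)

slow=4, fast=6, prefix=[2, 3, 4, 7, 8]

(s=0,f=1) a[fast]=3≠a[slow]=2 write a[1]=3 → slow++,fast++
(s=1,f=2) a[fast]=4≠a[slow]=3 write a[2]=4 → slow++,fast++
(s=2,f=3) a[fast]=7≠a[slow]=4 write a[3]=7 → slow++,fast++
(s=3,f=4) a[fast]=7=a[slow] dup → fast++
(s=3,f=5) a[fast]=8≠a[slow]=7 write a[4]=8 → slow++,fast++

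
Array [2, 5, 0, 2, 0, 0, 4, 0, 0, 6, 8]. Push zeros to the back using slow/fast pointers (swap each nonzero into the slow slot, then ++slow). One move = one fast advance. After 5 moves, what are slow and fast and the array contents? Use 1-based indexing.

(s=1,f=1) a[fast]=2≠0 swap→a[1]=2 → slow++,fast++
(s=2,f=2) a[fast]=5≠0 swap→a[2]=5 → slow++,fast++
(s=3,f=3) a[fast]=0 → fast++
(s=3,f=4) a[fast]=2≠0 swap→a[3]=2 → slow++,fast++
(s=4,f=5) a[fast]=0 → fast++

slow=4, fast=6, a=[2, 5, 2, 0, 0, 0, 4, 0, 0, 6, 8]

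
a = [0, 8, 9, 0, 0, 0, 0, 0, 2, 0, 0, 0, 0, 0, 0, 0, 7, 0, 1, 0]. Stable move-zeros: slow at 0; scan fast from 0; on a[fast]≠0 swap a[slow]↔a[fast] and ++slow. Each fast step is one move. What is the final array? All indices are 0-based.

slow=0 fast=0: a[fast]=0, fast++
slow=0 fast=1: a[fast]=8≠0 swap→a[0]=8, slow++,fast++
slow=1 fast=2: a[fast]=9≠0 swap→a[1]=9, slow++,fast++
slow=2 fast=3: a[fast]=0, fast++
slow=2 fast=4: a[fast]=0, fast++
slow=2 fast=5: a[fast]=0, fast++
slow=2 fast=6: a[fast]=0, fast++
slow=2 fast=7: a[fast]=0, fast++
slow=2 fast=8: a[fast]=2≠0 swap→a[2]=2, slow++,fast++
slow=3 fast=9: a[fast]=0, fast++
slow=3 fast=10: a[fast]=0, fast++
slow=3 fast=11: a[fast]=0, fast++
slow=3 fast=12: a[fast]=0, fast++
slow=3 fast=13: a[fast]=0, fast++
slow=3 fast=14: a[fast]=0, fast++
slow=3 fast=15: a[fast]=0, fast++
slow=3 fast=16: a[fast]=7≠0 swap→a[3]=7, slow++,fast++
slow=4 fast=17: a[fast]=0, fast++
slow=4 fast=18: a[fast]=1≠0 swap→a[4]=1, slow++,fast++
slow=5 fast=19: a[fast]=0, fast++

[8, 9, 2, 7, 1, 0, 0, 0, 0, 0, 0, 0, 0, 0, 0, 0, 0, 0, 0, 0]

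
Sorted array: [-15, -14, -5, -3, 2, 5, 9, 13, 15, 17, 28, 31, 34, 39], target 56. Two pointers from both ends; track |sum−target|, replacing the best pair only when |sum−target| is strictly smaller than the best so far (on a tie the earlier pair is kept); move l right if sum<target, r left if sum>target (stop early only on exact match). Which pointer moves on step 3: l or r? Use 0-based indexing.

l

l=0 r=13: -15+39=24 d=32 *, l++
l=1 r=13: -14+39=25 d=31 *, l++
l=2 r=13: -5+39=34 d=22 *, l++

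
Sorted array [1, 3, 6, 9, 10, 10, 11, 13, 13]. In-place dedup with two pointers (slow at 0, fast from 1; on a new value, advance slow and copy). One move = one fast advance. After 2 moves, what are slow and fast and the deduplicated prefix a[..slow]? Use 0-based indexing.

slow=2, fast=3, prefix=[1, 3, 6]

slow=0 fast=1: a[fast]=3≠a[slow]=1 write a[1]=3, slow++,fast++
slow=1 fast=2: a[fast]=6≠a[slow]=3 write a[2]=6, slow++,fast++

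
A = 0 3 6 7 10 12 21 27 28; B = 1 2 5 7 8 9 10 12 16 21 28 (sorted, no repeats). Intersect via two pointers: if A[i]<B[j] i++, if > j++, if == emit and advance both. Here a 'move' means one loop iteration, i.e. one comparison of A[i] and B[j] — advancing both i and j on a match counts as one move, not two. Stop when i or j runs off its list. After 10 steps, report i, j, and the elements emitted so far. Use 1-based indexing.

i=6, j=8, emitted=[7, 10]

[i=1,j=1] 0<1 → i++
[i=2,j=1] 3>1 → j++
[i=2,j=2] 3>2 → j++
[i=2,j=3] 3<5 → i++
[i=3,j=3] 6>5 → j++
[i=3,j=4] 6<7 → i++
[i=4,j=4] 7==7 emit → i++,j++
[i=5,j=5] 10>8 → j++
[i=5,j=6] 10>9 → j++
[i=5,j=7] 10==10 emit → i++,j++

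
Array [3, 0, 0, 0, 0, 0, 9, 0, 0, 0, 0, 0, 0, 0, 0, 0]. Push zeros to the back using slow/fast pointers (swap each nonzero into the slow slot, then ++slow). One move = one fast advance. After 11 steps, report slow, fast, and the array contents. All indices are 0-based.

(s=0,f=0) a[fast]=3≠0 swap→a[0]=3 → slow++,fast++
(s=1,f=1) a[fast]=0 → fast++
(s=1,f=2) a[fast]=0 → fast++
(s=1,f=3) a[fast]=0 → fast++
(s=1,f=4) a[fast]=0 → fast++
(s=1,f=5) a[fast]=0 → fast++
(s=1,f=6) a[fast]=9≠0 swap→a[1]=9 → slow++,fast++
(s=2,f=7) a[fast]=0 → fast++
(s=2,f=8) a[fast]=0 → fast++
(s=2,f=9) a[fast]=0 → fast++
(s=2,f=10) a[fast]=0 → fast++

slow=2, fast=11, a=[3, 9, 0, 0, 0, 0, 0, 0, 0, 0, 0, 0, 0, 0, 0, 0]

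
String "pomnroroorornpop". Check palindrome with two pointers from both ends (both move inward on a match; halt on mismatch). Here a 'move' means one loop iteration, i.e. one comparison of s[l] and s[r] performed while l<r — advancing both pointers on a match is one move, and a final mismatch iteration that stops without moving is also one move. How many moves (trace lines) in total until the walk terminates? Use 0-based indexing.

l=0 r=15: 'p'=='p', l++,r--
l=1 r=14: 'o'=='o', l++,r--
l=2 r=13: 'm'!='p', stop

3 moves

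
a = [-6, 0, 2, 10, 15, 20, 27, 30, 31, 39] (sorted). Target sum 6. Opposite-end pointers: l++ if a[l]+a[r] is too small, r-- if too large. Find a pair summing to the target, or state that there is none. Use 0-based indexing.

no pair

[0,9] -6+39=33 >6 → r--
[0,8] -6+31=25 >6 → r--
[0,7] -6+30=24 >6 → r--
[0,6] -6+27=21 >6 → r--
[0,5] -6+20=14 >6 → r--
[0,4] -6+15=9 >6 → r--
[0,3] -6+10=4 <6 → l++
[1,3] 0+10=10 >6 → r--
[1,2] 0+2=2 <6 → l++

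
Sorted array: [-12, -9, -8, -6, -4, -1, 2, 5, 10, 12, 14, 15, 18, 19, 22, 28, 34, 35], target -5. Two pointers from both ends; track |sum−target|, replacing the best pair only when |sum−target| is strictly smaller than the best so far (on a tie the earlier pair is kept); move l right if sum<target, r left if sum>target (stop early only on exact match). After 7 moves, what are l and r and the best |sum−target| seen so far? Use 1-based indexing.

l=1, r=11, best |Δ|=8

[1,18] -12+35=23 d=28 * → r--
[1,17] -12+34=22 d=27 * → r--
[1,16] -12+28=16 d=21 * → r--
[1,15] -12+22=10 d=15 * → r--
[1,14] -12+19=7 d=12 * → r--
[1,13] -12+18=6 d=11 * → r--
[1,12] -12+15=3 d=8 * → r--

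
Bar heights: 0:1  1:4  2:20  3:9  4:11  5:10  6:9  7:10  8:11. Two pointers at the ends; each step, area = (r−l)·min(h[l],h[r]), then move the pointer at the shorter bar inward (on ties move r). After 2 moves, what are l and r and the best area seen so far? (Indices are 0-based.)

[0,8] min(1,11)*8=8 best=8 * → l++
[1,8] min(4,11)*7=28 best=28 * → l++

l=2, r=8, best area=28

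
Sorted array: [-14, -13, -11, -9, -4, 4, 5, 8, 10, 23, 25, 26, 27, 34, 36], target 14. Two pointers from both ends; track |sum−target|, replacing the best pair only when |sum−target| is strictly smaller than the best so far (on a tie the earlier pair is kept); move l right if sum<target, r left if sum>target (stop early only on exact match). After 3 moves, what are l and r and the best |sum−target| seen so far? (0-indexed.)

[0,14] -14+36=22 d=8 * → r--
[0,13] -14+34=20 d=6 * → r--
[0,12] -14+27=13 d=1 * → l++

l=1, r=12, best |Δ|=1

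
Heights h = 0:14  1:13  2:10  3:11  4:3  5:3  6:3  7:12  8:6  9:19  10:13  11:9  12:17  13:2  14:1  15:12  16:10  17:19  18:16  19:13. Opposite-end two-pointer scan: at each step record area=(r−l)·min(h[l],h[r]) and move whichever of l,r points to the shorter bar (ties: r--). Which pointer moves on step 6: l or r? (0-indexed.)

l

l=0 r=19: min(14,13)*19=247 best=247 *, r--
l=0 r=18: min(14,16)*18=252 best=252 *, l++
l=1 r=18: min(13,16)*17=221 best=252, l++
l=2 r=18: min(10,16)*16=160 best=252, l++
l=3 r=18: min(11,16)*15=165 best=252, l++
l=4 r=18: min(3,16)*14=42 best=252, l++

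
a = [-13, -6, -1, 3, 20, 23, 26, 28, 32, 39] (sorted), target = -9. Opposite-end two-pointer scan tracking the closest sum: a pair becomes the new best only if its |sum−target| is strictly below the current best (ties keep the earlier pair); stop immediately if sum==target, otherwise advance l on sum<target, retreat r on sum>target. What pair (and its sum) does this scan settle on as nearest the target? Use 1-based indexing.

l=1 r=10: -13+39=26 d=35 *, r--
l=1 r=9: -13+32=19 d=28 *, r--
l=1 r=8: -13+28=15 d=24 *, r--
l=1 r=7: -13+26=13 d=22 *, r--
l=1 r=6: -13+23=10 d=19 *, r--
l=1 r=5: -13+20=7 d=16 *, r--
l=1 r=4: -13+3=-10 d=1 *, l++
l=2 r=4: -6+3=-3 d=6, r--
l=2 r=3: -6+-1=-7 d=2, r--

pair (-13, 3) with sum -10 (|Δ|=1)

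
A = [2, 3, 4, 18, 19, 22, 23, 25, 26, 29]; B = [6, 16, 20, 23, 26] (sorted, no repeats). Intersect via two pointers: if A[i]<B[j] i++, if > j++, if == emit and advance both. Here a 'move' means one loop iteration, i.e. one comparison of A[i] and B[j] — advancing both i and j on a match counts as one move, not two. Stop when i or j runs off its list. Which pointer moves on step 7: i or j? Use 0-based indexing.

[i=0,j=0] 2<6 → i++
[i=1,j=0] 3<6 → i++
[i=2,j=0] 4<6 → i++
[i=3,j=0] 18>6 → j++
[i=3,j=1] 18>16 → j++
[i=3,j=2] 18<20 → i++
[i=4,j=2] 19<20 → i++

i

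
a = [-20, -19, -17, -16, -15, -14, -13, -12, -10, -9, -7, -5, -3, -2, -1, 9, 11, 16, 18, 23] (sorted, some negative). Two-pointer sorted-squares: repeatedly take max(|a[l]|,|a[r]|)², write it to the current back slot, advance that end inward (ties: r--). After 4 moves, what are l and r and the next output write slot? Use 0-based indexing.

[0,19] |-20|<=|23| out[19]=529 → r--
[0,18] |-20|>|18| out[18]=400 → l++
[1,18] |-19|>|18| out[17]=361 → l++
[2,18] |-17|<=|18| out[16]=324 → r--

l=2, r=17, next write slot=15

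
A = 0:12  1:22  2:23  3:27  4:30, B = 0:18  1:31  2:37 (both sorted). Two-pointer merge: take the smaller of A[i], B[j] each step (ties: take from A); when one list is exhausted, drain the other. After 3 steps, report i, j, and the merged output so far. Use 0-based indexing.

[i=0,j=0] A[i]=12<=B[j]=18 take 12 → i++
[i=1,j=0] A[i]=22>B[j]=18 take 18 → j++
[i=1,j=1] A[i]=22<=B[j]=31 take 22 → i++

i=2, j=1, merged so far=[12, 18, 22]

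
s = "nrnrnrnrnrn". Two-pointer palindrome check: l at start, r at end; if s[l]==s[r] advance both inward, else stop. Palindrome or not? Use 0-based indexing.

l=0 r=10: 'n'=='n', l++,r--
l=1 r=9: 'r'=='r', l++,r--
l=2 r=8: 'n'=='n', l++,r--
l=3 r=7: 'r'=='r', l++,r--
l=4 r=6: 'n'=='n', l++,r--

palindrome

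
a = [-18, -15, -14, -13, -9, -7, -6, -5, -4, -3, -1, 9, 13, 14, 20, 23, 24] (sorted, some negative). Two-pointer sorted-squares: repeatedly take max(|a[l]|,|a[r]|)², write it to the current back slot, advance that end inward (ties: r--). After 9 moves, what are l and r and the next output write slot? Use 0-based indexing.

l=4, r=11, next write slot=7

[0,16] |-18|<=|24| out[16]=576 → r--
[0,15] |-18|<=|23| out[15]=529 → r--
[0,14] |-18|<=|20| out[14]=400 → r--
[0,13] |-18|>|14| out[13]=324 → l++
[1,13] |-15|>|14| out[12]=225 → l++
[2,13] |-14|<=|14| out[11]=196 → r--
[2,12] |-14|>|13| out[10]=196 → l++
[3,12] |-13|<=|13| out[9]=169 → r--
[3,11] |-13|>|9| out[8]=169 → l++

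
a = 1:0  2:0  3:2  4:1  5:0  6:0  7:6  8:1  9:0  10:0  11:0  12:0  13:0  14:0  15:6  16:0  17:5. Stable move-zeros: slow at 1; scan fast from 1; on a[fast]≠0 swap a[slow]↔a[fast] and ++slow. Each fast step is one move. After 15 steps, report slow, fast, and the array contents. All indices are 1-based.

slow=6, fast=16, a=[2, 1, 6, 1, 6, 0, 0, 0, 0, 0, 0, 0, 0, 0, 0, 0, 5]

(s=1,f=1) a[fast]=0 → fast++
(s=1,f=2) a[fast]=0 → fast++
(s=1,f=3) a[fast]=2≠0 swap→a[1]=2 → slow++,fast++
(s=2,f=4) a[fast]=1≠0 swap→a[2]=1 → slow++,fast++
(s=3,f=5) a[fast]=0 → fast++
(s=3,f=6) a[fast]=0 → fast++
(s=3,f=7) a[fast]=6≠0 swap→a[3]=6 → slow++,fast++
(s=4,f=8) a[fast]=1≠0 swap→a[4]=1 → slow++,fast++
(s=5,f=9) a[fast]=0 → fast++
(s=5,f=10) a[fast]=0 → fast++
(s=5,f=11) a[fast]=0 → fast++
(s=5,f=12) a[fast]=0 → fast++
(s=5,f=13) a[fast]=0 → fast++
(s=5,f=14) a[fast]=0 → fast++
(s=5,f=15) a[fast]=6≠0 swap→a[5]=6 → slow++,fast++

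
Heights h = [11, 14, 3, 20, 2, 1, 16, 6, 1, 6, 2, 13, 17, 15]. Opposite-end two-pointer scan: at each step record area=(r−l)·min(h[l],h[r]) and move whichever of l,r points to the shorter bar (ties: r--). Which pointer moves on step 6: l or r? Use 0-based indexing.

l=0 r=13: min(11,15)*13=143 best=143 *, l++
l=1 r=13: min(14,15)*12=168 best=168 *, l++
l=2 r=13: min(3,15)*11=33 best=168, l++
l=3 r=13: min(20,15)*10=150 best=168, r--
l=3 r=12: min(20,17)*9=153 best=168, r--
l=3 r=11: min(20,13)*8=104 best=168, r--

r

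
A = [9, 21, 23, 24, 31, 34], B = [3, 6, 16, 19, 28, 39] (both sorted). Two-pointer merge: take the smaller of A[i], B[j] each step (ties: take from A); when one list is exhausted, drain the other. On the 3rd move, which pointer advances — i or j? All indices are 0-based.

i=0 j=0: A[i]=9>B[j]=3 take 3, j++
i=0 j=1: A[i]=9>B[j]=6 take 6, j++
i=0 j=2: A[i]=9<=B[j]=16 take 9, i++

i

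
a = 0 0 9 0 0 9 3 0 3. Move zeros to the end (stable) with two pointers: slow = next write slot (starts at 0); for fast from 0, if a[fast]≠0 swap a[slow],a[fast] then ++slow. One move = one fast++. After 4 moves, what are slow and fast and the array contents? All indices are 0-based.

(s=0,f=0) a[fast]=0 → fast++
(s=0,f=1) a[fast]=0 → fast++
(s=0,f=2) a[fast]=9≠0 swap→a[0]=9 → slow++,fast++
(s=1,f=3) a[fast]=0 → fast++

slow=1, fast=4, a=[9, 0, 0, 0, 0, 9, 3, 0, 3]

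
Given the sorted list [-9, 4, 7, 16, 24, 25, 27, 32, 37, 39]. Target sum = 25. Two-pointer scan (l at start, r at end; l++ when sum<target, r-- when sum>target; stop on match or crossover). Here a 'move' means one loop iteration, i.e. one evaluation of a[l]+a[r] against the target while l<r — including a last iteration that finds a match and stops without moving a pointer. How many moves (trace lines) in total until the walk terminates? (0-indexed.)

l=0 r=9: -9+39=30 >25, r--
l=0 r=8: -9+37=28 >25, r--
l=0 r=7: -9+32=23 <25, l++
l=1 r=7: 4+32=36 >25, r--
l=1 r=6: 4+27=31 >25, r--
l=1 r=5: 4+25=29 >25, r--
l=1 r=4: 4+24=28 >25, r--
l=1 r=3: 4+16=20 <25, l++
l=2 r=3: 7+16=23 <25, l++

9 moves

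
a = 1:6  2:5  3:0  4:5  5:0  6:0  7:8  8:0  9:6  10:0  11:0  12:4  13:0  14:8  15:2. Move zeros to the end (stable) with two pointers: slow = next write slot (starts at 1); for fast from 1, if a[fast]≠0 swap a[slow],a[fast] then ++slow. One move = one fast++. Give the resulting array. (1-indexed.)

slow=1 fast=1: a[fast]=6≠0 swap→a[1]=6, slow++,fast++
slow=2 fast=2: a[fast]=5≠0 swap→a[2]=5, slow++,fast++
slow=3 fast=3: a[fast]=0, fast++
slow=3 fast=4: a[fast]=5≠0 swap→a[3]=5, slow++,fast++
slow=4 fast=5: a[fast]=0, fast++
slow=4 fast=6: a[fast]=0, fast++
slow=4 fast=7: a[fast]=8≠0 swap→a[4]=8, slow++,fast++
slow=5 fast=8: a[fast]=0, fast++
slow=5 fast=9: a[fast]=6≠0 swap→a[5]=6, slow++,fast++
slow=6 fast=10: a[fast]=0, fast++
slow=6 fast=11: a[fast]=0, fast++
slow=6 fast=12: a[fast]=4≠0 swap→a[6]=4, slow++,fast++
slow=7 fast=13: a[fast]=0, fast++
slow=7 fast=14: a[fast]=8≠0 swap→a[7]=8, slow++,fast++
slow=8 fast=15: a[fast]=2≠0 swap→a[8]=2, slow++,fast++

[6, 5, 5, 8, 6, 4, 8, 2, 0, 0, 0, 0, 0, 0, 0]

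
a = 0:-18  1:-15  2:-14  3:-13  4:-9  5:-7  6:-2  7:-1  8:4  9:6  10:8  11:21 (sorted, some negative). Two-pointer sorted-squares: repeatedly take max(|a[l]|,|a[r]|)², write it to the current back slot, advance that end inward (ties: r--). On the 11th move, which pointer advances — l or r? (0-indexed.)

[0,11] |-18|<=|21| out[11]=441 → r--
[0,10] |-18|>|8| out[10]=324 → l++
[1,10] |-15|>|8| out[9]=225 → l++
[2,10] |-14|>|8| out[8]=196 → l++
[3,10] |-13|>|8| out[7]=169 → l++
[4,10] |-9|>|8| out[6]=81 → l++
[5,10] |-7|<=|8| out[5]=64 → r--
[5,9] |-7|>|6| out[4]=49 → l++
[6,9] |-2|<=|6| out[3]=36 → r--
[6,8] |-2|<=|4| out[2]=16 → r--
[6,7] |-2|>|-1| out[1]=4 → l++

l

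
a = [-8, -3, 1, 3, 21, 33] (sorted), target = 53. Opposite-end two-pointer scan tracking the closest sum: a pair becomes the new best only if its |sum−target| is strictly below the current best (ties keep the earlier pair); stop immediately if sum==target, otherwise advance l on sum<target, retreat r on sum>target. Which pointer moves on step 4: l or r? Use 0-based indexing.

l=0 r=5: -8+33=25 d=28 *, l++
l=1 r=5: -3+33=30 d=23 *, l++
l=2 r=5: 1+33=34 d=19 *, l++
l=3 r=5: 3+33=36 d=17 *, l++

l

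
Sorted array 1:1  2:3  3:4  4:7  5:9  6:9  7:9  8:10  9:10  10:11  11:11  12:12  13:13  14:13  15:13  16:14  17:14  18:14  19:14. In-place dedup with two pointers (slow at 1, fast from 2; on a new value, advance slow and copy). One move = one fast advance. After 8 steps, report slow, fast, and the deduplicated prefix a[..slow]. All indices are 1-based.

slow=6, fast=10, prefix=[1, 3, 4, 7, 9, 10]

slow=1 fast=2: a[fast]=3≠a[slow]=1 write a[2]=3, slow++,fast++
slow=2 fast=3: a[fast]=4≠a[slow]=3 write a[3]=4, slow++,fast++
slow=3 fast=4: a[fast]=7≠a[slow]=4 write a[4]=7, slow++,fast++
slow=4 fast=5: a[fast]=9≠a[slow]=7 write a[5]=9, slow++,fast++
slow=5 fast=6: a[fast]=9=a[slow] dup, fast++
slow=5 fast=7: a[fast]=9=a[slow] dup, fast++
slow=5 fast=8: a[fast]=10≠a[slow]=9 write a[6]=10, slow++,fast++
slow=6 fast=9: a[fast]=10=a[slow] dup, fast++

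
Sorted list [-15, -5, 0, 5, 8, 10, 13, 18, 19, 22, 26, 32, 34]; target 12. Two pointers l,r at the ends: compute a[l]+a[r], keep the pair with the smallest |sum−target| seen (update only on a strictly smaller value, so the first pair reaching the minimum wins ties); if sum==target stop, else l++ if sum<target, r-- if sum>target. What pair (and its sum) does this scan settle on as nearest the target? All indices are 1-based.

[1,13] -15+34=19 d=7 * → r--
[1,12] -15+32=17 d=5 * → r--
[1,11] -15+26=11 d=1 * → l++
[2,11] -5+26=21 d=9 → r--
[2,10] -5+22=17 d=5 → r--
[2,9] -5+19=14 d=2 → r--
[2,8] -5+18=13 d=1 → r--
[2,7] -5+13=8 d=4 → l++
[3,7] 0+13=13 d=1 → r--
[3,6] 0+10=10 d=2 → l++
[4,6] 5+10=15 d=3 → r--
[4,5] 5+8=13 d=1 → r--

pair (-15, 26) with sum 11 (|Δ|=1)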